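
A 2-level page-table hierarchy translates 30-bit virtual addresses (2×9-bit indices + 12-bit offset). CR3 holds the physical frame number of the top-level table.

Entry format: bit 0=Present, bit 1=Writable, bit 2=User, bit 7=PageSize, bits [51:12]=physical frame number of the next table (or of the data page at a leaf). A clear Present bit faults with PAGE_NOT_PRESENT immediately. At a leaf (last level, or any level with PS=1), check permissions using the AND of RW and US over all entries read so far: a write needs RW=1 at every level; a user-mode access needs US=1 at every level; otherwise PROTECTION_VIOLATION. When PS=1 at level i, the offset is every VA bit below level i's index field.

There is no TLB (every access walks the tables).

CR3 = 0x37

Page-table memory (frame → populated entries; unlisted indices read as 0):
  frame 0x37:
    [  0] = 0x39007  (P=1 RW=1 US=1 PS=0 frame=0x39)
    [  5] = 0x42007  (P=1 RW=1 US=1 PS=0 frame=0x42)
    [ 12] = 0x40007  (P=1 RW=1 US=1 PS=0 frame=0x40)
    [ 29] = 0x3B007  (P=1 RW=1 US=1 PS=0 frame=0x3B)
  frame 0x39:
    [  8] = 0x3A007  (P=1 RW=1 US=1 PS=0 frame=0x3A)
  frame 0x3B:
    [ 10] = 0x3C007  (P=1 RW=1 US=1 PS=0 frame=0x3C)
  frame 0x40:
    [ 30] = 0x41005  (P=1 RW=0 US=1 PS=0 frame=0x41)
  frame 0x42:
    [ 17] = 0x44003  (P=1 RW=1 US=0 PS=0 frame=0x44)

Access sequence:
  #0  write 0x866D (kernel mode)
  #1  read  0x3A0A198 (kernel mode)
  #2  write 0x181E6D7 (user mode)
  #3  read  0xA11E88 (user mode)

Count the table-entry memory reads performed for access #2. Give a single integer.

Walk each access:
#0 VA=0x866D (w,kernel):
  L0 @0x37[0] → 0x39007  P=1,RW=1,US=1,PS=0
  L1 @0x39[8] → 0x3A007  P=1,RW=1,US=1,PS=0
  → PA=0x3A66D  (2 entries read)
#1 VA=0x3A0A198 (r,kernel):
  L0 @0x37[29] → 0x3B007  P=1,RW=1,US=1,PS=0
  L1 @0x3B[10] → 0x3C007  P=1,RW=1,US=1,PS=0
  → PA=0x3C198  (2 entries read)
#2 VA=0x181E6D7 (w,user):
  L0 @0x37[12] → 0x40007  P=1,RW=1,US=1,PS=0
  L1 @0x40[30] → 0x41005  P=1,RW=0,US=1,PS=0
  ✗ PROTECTION_VIOLATION  [2 reads]
#3 VA=0xA11E88 (r,user):
  L0 @0x37[5] → 0x42007  P=1,RW=1,US=1,PS=0
  L1 @0x42[17] → 0x44003  P=1,RW=1,US=0,PS=0
  ✗ PROTECTION_VIOLATION  [2 reads]

Entries read for #2: 2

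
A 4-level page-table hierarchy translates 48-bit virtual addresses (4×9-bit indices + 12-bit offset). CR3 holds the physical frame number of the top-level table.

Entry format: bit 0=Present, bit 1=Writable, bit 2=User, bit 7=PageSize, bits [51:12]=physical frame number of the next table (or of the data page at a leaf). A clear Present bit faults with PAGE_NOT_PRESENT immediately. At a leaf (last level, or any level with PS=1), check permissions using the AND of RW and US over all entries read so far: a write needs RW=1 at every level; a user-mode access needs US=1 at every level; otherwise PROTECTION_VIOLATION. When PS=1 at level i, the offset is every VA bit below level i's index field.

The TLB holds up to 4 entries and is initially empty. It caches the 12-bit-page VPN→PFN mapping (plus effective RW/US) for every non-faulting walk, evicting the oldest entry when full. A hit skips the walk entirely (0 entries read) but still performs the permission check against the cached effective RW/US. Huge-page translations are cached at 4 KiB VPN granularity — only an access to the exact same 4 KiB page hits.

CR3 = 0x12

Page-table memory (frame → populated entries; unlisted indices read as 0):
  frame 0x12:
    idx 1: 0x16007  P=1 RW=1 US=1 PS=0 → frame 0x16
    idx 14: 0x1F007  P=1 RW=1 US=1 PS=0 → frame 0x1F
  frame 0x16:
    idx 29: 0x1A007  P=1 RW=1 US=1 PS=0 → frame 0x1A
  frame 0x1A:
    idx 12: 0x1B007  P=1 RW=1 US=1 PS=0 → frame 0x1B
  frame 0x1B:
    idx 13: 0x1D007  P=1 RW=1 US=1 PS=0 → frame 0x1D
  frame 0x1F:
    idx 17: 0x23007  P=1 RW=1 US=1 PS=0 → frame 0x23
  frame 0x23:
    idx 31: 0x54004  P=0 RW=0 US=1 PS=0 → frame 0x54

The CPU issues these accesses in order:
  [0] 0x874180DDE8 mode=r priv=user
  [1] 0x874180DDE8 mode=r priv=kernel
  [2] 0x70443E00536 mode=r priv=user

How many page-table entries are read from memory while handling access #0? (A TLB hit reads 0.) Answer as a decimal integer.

Per-access translation:
#0 VA=0x874180DDE8 (r,user):
  [0] read 0x12 idx=1: raw=0x16007 flags P=1 W=1 U=1 S=0
  [1] read 0x16 idx=29: raw=0x1A007 flags P=1 W=1 U=1 S=0
  [2] read 0x1A idx=12: raw=0x1B007 flags P=1 W=1 U=1 S=0
  [3] read 0x1B idx=13: raw=0x1D007 flags P=1 W=1 U=1 S=0
  ✓ 0x1DDE8  — 4 lookups
#1 VA=0x874180DDE8 (r,kernel):
  TLB hit vpn=0x874180D → PA=0x1DDE8
#2 VA=0x70443E00536 (r,user):
  [0] read 0x12 idx=14: raw=0x1F007 flags P=1 W=1 U=1 S=0
  [1] read 0x1F idx=17: raw=0x23007 flags P=1 W=1 U=1 S=0
  [2] read 0x23 idx=31: raw=0x54004 flags P=0 W=0 U=1 S=0
  ⇒ fault: PAGE_NOT_PRESENT  — 3 lookups

Entries read for #0: 4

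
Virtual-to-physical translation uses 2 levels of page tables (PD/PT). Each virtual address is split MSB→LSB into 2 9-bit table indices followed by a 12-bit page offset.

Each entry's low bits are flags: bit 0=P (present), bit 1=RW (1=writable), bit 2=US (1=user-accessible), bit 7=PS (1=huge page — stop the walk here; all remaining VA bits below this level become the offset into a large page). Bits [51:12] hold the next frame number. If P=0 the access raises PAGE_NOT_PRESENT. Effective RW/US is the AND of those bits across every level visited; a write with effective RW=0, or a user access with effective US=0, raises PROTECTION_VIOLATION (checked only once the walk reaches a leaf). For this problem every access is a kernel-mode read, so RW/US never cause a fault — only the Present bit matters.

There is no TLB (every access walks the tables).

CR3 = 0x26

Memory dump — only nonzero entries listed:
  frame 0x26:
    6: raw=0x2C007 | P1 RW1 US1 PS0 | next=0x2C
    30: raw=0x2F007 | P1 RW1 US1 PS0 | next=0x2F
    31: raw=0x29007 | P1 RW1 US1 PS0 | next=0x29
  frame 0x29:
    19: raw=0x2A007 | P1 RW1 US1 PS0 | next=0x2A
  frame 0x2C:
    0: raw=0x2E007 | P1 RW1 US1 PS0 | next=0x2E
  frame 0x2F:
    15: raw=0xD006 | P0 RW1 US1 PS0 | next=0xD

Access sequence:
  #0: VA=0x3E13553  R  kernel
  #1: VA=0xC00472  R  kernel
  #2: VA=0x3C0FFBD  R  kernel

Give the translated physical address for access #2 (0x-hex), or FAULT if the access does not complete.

Walk each access:
#0 VA=0x3E13553 (r,kernel):
  L0 @0x26[31] → 0x29007  P=1,RW=1,US=1,PS=0
  L1 @0x29[19] → 0x2A007  P=1,RW=1,US=1,PS=0
  ✓ 0x2A553  — 2 lookups
#1 VA=0xC00472 (r,kernel):
  L0 @0x26[6] → 0x2C007  P=1,RW=1,US=1,PS=0
  L1 @0x2C[0] → 0x2E007  P=1,RW=1,US=1,PS=0
  ✓ 0x2E472  — 2 lookups
#2 VA=0x3C0FFBD (r,kernel):
  L0 @0x26[30] → 0x2F007  P=1,RW=1,US=1,PS=0
  L1 @0x2F[15] → 0xD006  P=0,RW=1,US=1,PS=0
  ⇒ fault: PAGE_NOT_PRESENT  — 2 lookups

Access #2 PA: FAULT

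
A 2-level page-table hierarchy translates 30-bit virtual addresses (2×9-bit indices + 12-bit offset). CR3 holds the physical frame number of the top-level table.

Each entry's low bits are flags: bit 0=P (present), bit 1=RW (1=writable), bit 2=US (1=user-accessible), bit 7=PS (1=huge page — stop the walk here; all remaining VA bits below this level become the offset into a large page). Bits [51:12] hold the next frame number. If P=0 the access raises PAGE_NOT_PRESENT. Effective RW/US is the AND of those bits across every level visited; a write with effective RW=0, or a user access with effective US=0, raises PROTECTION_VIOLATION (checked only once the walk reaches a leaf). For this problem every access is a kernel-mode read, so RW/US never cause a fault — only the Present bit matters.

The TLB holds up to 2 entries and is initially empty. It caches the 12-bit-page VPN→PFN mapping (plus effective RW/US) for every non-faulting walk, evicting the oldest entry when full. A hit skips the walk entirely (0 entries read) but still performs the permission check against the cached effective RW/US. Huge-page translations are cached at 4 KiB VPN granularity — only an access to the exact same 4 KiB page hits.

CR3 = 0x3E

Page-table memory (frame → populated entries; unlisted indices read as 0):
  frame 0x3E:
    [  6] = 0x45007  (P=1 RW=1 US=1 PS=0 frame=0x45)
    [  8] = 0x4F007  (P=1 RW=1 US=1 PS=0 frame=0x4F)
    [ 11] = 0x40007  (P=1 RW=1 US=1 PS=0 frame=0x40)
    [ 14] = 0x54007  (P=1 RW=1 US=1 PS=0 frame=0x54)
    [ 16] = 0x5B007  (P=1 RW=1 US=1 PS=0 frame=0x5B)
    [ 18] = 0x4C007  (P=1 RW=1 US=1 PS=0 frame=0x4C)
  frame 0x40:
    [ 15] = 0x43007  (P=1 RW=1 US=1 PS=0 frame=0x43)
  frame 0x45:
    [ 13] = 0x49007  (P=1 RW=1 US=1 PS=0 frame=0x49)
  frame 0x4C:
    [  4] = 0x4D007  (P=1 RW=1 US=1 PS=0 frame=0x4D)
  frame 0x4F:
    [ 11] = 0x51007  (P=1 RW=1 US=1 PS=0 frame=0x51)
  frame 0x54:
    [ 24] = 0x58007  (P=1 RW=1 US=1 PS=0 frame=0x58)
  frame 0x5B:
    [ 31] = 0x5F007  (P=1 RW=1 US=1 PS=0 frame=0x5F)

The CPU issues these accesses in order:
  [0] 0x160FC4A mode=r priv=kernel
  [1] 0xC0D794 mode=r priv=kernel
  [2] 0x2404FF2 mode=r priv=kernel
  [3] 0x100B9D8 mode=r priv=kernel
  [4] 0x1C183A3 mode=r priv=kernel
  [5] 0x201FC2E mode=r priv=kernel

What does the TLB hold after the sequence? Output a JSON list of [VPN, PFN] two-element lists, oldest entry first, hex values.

Trace:
#0 VA=0x160FC4A (r,kernel):
  L0 @0x3E[11] → 0x40007  P=1,RW=1,US=1,PS=0
  L1 @0x40[15] → 0x43007  P=1,RW=1,US=1,PS=0
  → PA=0x43C4A  (2 entries read)
#1 VA=0xC0D794 (r,kernel):
  L0 @0x3E[6] → 0x45007  P=1,RW=1,US=1,PS=0
  L1 @0x45[13] → 0x49007  P=1,RW=1,US=1,PS=0
  → PA=0x49794  (2 entries read)
#2 VA=0x2404FF2 (r,kernel):
  L0 @0x3E[18] → 0x4C007  P=1,RW=1,US=1,PS=0
  L1 @0x4C[4] → 0x4D007  P=1,RW=1,US=1,PS=0
  → PA=0x4DFF2  (2 entries read)
#3 VA=0x100B9D8 (r,kernel):
  L0 @0x3E[8] → 0x4F007  P=1,RW=1,US=1,PS=0
  L1 @0x4F[11] → 0x51007  P=1,RW=1,US=1,PS=0
  → PA=0x519D8  (2 entries read)
#4 VA=0x1C183A3 (r,kernel):
  L0 @0x3E[14] → 0x54007  P=1,RW=1,US=1,PS=0
  L1 @0x54[24] → 0x58007  P=1,RW=1,US=1,PS=0
  → PA=0x583A3  (2 entries read)
#5 VA=0x201FC2E (r,kernel):
  L0 @0x3E[16] → 0x5B007  P=1,RW=1,US=1,PS=0
  L1 @0x5B[31] → 0x5F007  P=1,RW=1,US=1,PS=0
  → PA=0x5FC2E  (2 entries read)

TLB: [["0x1C18", "0x58"], ["0x201F", "0x5F"]]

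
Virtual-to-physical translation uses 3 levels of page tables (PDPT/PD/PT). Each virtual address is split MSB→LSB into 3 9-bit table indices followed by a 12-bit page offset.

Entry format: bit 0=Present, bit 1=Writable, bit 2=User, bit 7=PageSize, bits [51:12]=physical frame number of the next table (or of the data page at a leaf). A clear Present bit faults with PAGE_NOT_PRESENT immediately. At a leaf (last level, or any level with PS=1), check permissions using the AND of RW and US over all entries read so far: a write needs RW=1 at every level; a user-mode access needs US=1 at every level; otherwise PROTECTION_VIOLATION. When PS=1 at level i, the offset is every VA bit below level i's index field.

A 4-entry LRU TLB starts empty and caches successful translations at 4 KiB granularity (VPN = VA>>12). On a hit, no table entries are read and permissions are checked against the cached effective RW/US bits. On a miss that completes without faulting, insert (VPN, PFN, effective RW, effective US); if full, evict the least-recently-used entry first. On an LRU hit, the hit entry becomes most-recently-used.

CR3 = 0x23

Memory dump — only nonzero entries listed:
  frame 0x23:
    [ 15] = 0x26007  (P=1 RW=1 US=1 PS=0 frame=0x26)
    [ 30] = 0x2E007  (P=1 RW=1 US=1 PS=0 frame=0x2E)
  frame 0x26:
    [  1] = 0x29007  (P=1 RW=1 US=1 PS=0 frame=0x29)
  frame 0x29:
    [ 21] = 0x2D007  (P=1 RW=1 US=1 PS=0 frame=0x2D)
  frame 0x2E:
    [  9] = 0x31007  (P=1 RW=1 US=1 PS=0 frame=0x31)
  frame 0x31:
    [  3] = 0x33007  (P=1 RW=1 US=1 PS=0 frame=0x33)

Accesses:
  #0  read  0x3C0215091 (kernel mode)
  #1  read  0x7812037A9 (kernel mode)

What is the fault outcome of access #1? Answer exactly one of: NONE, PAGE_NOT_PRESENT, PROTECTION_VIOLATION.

Per-access translation:
#0 VA=0x3C0215091 (r,kernel):
  lvl0: tbl 0x23, slot 15 ⇒ 0x26007 (P1/RW1/US1/PS0)
  lvl1: tbl 0x26, slot 1 ⇒ 0x29007 (P1/RW1/US1/PS0)
  lvl2: tbl 0x29, slot 21 ⇒ 0x2D007 (P1/RW1/US1/PS0)
  ✓ 0x2D091  — 3 lookups
#1 VA=0x7812037A9 (r,kernel):
  lvl0: tbl 0x23, slot 30 ⇒ 0x2E007 (P1/RW1/US1/PS0)
  lvl1: tbl 0x2E, slot 9 ⇒ 0x31007 (P1/RW1/US1/PS0)
  lvl2: tbl 0x31, slot 3 ⇒ 0x33007 (P1/RW1/US1/PS0)
  ✓ 0x337A9  — 3 lookups

Access #1 fault: NONE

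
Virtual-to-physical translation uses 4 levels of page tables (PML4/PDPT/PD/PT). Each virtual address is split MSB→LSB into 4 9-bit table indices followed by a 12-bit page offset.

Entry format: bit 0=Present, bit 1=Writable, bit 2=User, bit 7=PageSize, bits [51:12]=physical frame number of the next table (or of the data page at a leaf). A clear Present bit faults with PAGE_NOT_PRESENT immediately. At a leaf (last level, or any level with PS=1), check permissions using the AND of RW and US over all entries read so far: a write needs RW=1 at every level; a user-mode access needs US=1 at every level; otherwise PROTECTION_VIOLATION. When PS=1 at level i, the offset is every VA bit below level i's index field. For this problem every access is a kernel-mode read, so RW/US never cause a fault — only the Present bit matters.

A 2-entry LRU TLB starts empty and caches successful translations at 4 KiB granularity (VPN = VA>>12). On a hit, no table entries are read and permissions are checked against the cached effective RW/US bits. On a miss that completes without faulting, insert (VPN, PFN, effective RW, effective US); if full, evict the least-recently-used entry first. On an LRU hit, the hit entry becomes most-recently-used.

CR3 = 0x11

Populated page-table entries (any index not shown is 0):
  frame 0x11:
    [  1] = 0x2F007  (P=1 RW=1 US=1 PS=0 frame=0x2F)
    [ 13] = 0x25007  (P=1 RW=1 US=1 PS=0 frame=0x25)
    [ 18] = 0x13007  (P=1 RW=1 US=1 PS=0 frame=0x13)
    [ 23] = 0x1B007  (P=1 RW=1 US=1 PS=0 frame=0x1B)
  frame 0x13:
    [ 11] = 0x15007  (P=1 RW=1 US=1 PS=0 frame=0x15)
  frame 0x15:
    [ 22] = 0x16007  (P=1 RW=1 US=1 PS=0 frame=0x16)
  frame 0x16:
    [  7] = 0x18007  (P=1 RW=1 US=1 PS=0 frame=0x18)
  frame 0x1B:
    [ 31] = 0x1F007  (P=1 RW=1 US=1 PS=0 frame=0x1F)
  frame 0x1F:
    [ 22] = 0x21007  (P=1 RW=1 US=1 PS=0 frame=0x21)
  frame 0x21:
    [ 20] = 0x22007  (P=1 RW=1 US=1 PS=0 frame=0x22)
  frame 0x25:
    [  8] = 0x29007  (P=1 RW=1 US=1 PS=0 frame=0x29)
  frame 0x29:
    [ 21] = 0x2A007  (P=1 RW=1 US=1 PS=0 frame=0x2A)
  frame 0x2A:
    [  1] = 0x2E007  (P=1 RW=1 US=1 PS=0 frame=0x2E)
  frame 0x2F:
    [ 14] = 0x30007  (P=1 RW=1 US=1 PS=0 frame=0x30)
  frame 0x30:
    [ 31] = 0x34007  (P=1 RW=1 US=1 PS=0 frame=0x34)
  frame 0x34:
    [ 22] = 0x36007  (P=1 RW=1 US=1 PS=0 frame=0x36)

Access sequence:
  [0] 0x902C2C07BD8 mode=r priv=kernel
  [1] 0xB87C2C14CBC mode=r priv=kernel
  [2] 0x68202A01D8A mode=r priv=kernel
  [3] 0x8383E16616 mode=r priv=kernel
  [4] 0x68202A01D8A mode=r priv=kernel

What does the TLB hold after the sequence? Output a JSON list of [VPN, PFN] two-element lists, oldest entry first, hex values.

Walk each access:
#0 VA=0x902C2C07BD8 (r,kernel):
  L0 @0x11[18] → 0x13007  P=1,RW=1,US=1,PS=0
  L1 @0x13[11] → 0x15007  P=1,RW=1,US=1,PS=0
  L2 @0x15[22] → 0x16007  P=1,RW=1,US=1,PS=0
  L3 @0x16[7] → 0x18007  P=1,RW=1,US=1,PS=0
  → PA=0x18BD8  (4 entries read)
#1 VA=0xB87C2C14CBC (r,kernel):
  L0 @0x11[23] → 0x1B007  P=1,RW=1,US=1,PS=0
  L1 @0x1B[31] → 0x1F007  P=1,RW=1,US=1,PS=0
  L2 @0x1F[22] → 0x21007  P=1,RW=1,US=1,PS=0
  L3 @0x21[20] → 0x22007  P=1,RW=1,US=1,PS=0
  → PA=0x22CBC  (4 entries read)
#2 VA=0x68202A01D8A (r,kernel):
  L0 @0x11[13] → 0x25007  P=1,RW=1,US=1,PS=0
  L1 @0x25[8] → 0x29007  P=1,RW=1,US=1,PS=0
  L2 @0x29[21] → 0x2A007  P=1,RW=1,US=1,PS=0
  L3 @0x2A[1] → 0x2E007  P=1,RW=1,US=1,PS=0
  → PA=0x2ED8A  (4 entries read)
#3 VA=0x8383E16616 (r,kernel):
  L0 @0x11[1] → 0x2F007  P=1,RW=1,US=1,PS=0
  L1 @0x2F[14] → 0x30007  P=1,RW=1,US=1,PS=0
  L2 @0x30[31] → 0x34007  P=1,RW=1,US=1,PS=0
  L3 @0x34[22] → 0x36007  P=1,RW=1,US=1,PS=0
  → PA=0x36616  (4 entries read)
#4 VA=0x68202A01D8A (r,kernel):
  TLB hit vpn=0x68202A01 → PA=0x2ED8A

TLB: [["0x8383E16", "0x36"], ["0x68202A01", "0x2E"]]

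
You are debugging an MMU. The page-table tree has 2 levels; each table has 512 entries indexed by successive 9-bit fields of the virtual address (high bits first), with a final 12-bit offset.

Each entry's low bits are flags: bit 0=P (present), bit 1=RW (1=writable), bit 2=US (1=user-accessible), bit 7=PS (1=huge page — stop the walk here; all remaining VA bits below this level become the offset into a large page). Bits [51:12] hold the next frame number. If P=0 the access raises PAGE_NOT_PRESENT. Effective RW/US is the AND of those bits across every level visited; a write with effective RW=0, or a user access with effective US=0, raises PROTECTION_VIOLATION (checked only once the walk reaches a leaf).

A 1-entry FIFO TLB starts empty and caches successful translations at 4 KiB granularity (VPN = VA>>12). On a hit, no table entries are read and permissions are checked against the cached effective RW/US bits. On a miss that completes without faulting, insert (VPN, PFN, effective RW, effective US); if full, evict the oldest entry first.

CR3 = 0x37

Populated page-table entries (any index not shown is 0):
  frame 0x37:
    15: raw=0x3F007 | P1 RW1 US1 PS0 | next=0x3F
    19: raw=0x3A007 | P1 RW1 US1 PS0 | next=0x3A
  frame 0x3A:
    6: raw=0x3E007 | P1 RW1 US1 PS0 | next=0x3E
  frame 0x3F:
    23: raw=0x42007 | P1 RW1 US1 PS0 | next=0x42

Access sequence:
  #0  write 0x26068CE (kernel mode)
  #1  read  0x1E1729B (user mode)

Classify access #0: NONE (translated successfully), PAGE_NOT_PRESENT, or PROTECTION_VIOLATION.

Walk each access:
#0 VA=0x26068CE (w,kernel):
  L0: frame=0x37 idx=19 entry=0x3A007 [P=1 RW=1 US=1 PS=0]
  L1: frame=0x3A idx=6 entry=0x3E007 [P=1 RW=1 US=1 PS=0]
  ⇒ phys 0x3E8CE  [2 reads]
#1 VA=0x1E1729B (r,user):
  L0: frame=0x37 idx=15 entry=0x3F007 [P=1 RW=1 US=1 PS=0]
  L1: frame=0x3F idx=23 entry=0x42007 [P=1 RW=1 US=1 PS=0]
  ⇒ phys 0x4229B  [2 reads]

Access #0 fault: NONE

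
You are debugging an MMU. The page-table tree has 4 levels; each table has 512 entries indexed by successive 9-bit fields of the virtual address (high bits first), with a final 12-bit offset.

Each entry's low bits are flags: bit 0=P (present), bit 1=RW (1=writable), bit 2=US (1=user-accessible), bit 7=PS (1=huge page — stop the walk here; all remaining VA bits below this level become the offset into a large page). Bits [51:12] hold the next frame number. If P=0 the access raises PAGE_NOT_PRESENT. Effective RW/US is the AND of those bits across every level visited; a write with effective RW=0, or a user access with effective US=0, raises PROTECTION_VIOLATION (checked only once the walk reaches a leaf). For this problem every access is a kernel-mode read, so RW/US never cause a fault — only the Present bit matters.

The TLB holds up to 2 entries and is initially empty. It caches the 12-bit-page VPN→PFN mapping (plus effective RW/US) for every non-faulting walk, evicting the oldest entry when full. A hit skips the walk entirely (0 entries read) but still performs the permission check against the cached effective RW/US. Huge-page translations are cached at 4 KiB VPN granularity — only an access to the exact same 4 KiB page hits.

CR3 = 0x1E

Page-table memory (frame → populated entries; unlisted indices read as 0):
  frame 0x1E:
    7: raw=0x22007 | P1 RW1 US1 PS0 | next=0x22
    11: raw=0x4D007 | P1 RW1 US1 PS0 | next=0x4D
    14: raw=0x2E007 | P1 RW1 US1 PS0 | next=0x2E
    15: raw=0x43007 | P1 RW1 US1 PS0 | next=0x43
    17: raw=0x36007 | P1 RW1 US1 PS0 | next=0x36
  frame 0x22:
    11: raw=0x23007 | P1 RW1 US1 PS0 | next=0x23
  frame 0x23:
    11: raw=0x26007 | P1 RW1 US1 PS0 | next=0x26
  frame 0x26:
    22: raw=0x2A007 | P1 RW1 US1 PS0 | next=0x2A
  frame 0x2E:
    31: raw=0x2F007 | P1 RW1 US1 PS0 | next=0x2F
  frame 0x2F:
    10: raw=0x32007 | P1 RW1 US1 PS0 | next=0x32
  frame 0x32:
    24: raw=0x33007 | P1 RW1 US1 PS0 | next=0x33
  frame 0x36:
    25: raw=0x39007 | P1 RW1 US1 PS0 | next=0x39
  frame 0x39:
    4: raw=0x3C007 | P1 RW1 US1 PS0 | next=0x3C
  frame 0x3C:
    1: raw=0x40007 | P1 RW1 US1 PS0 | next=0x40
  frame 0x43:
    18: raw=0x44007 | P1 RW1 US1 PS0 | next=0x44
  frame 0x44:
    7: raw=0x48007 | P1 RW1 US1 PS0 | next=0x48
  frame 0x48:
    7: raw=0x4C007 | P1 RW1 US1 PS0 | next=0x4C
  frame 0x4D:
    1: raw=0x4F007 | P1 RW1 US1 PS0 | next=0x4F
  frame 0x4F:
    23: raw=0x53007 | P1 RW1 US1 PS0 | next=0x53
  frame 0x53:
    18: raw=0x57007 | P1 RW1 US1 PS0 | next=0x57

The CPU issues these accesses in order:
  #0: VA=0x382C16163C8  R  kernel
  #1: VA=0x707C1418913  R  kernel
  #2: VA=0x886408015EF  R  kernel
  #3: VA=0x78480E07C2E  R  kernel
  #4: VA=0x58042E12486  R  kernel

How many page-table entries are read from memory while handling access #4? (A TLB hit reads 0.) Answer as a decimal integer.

Trace:
#0 VA=0x382C16163C8 (r,kernel):
  [0] read 0x1E idx=7: raw=0x22007 flags P=1 W=1 U=1 S=0
  [1] read 0x22 idx=11: raw=0x23007 flags P=1 W=1 U=1 S=0
  [2] read 0x23 idx=11: raw=0x26007 flags P=1 W=1 U=1 S=0
  [3] read 0x26 idx=22: raw=0x2A007 flags P=1 W=1 U=1 S=0
  ⇒ phys 0x2A3C8  [4 reads]
#1 VA=0x707C1418913 (r,kernel):
  [0] read 0x1E idx=14: raw=0x2E007 flags P=1 W=1 U=1 S=0
  [1] read 0x2E idx=31: raw=0x2F007 flags P=1 W=1 U=1 S=0
  [2] read 0x2F idx=10: raw=0x32007 flags P=1 W=1 U=1 S=0
  [3] read 0x32 idx=24: raw=0x33007 flags P=1 W=1 U=1 S=0
  ⇒ phys 0x33913  [4 reads]
#2 VA=0x886408015EF (r,kernel):
  [0] read 0x1E idx=17: raw=0x36007 flags P=1 W=1 U=1 S=0
  [1] read 0x36 idx=25: raw=0x39007 flags P=1 W=1 U=1 S=0
  [2] read 0x39 idx=4: raw=0x3C007 flags P=1 W=1 U=1 S=0
  [3] read 0x3C idx=1: raw=0x40007 flags P=1 W=1 U=1 S=0
  ⇒ phys 0x405EF  [4 reads]
#3 VA=0x78480E07C2E (r,kernel):
  [0] read 0x1E idx=15: raw=0x43007 flags P=1 W=1 U=1 S=0
  [1] read 0x43 idx=18: raw=0x44007 flags P=1 W=1 U=1 S=0
  [2] read 0x44 idx=7: raw=0x48007 flags P=1 W=1 U=1 S=0
  [3] read 0x48 idx=7: raw=0x4C007 flags P=1 W=1 U=1 S=0
  ⇒ phys 0x4CC2E  [4 reads]
#4 VA=0x58042E12486 (r,kernel):
  [0] read 0x1E idx=11: raw=0x4D007 flags P=1 W=1 U=1 S=0
  [1] read 0x4D idx=1: raw=0x4F007 flags P=1 W=1 U=1 S=0
  [2] read 0x4F idx=23: raw=0x53007 flags P=1 W=1 U=1 S=0
  [3] read 0x53 idx=18: raw=0x57007 flags P=1 W=1 U=1 S=0
  ⇒ phys 0x57486  [4 reads]

Entries read for #4: 4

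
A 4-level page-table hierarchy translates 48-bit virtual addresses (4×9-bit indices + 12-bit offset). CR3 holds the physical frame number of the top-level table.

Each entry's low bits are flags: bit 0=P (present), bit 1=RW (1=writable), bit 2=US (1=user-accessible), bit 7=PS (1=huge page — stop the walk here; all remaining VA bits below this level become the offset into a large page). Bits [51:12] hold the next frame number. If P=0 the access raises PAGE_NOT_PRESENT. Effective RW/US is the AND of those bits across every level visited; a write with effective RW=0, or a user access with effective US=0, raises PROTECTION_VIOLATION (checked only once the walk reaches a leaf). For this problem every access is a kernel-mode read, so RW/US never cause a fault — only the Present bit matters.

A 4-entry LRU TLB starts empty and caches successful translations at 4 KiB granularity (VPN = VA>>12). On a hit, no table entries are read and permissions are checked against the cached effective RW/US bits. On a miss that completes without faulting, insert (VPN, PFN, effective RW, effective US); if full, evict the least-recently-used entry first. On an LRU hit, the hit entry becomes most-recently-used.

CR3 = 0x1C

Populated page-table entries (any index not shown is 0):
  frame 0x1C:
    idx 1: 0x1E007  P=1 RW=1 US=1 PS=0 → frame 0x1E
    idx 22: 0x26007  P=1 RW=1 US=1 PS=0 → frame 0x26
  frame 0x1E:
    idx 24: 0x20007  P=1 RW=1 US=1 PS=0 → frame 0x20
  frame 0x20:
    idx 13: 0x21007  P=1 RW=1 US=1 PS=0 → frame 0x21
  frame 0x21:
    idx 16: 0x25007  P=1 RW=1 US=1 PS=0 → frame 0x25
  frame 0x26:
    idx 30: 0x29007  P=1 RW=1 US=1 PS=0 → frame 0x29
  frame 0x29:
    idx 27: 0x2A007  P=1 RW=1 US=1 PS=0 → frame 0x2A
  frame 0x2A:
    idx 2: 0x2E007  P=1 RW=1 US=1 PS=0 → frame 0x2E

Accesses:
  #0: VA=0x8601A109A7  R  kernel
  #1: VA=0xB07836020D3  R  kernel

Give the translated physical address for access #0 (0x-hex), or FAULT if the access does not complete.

Per-access translation:
#0 VA=0x8601A109A7 (r,kernel):
  L0: frame=0x1C idx=1 entry=0x1E007 [P=1 RW=1 US=1 PS=0]
  L1: frame=0x1E idx=24 entry=0x20007 [P=1 RW=1 US=1 PS=0]
  L2: frame=0x20 idx=13 entry=0x21007 [P=1 RW=1 US=1 PS=0]
  L3: frame=0x21 idx=16 entry=0x25007 [P=1 RW=1 US=1 PS=0]
  ⇒ phys 0x259A7  [4 reads]
#1 VA=0xB07836020D3 (r,kernel):
  L0: frame=0x1C idx=22 entry=0x26007 [P=1 RW=1 US=1 PS=0]
  L1: frame=0x26 idx=30 entry=0x29007 [P=1 RW=1 US=1 PS=0]
  L2: frame=0x29 idx=27 entry=0x2A007 [P=1 RW=1 US=1 PS=0]
  L3: frame=0x2A idx=2 entry=0x2E007 [P=1 RW=1 US=1 PS=0]
  ⇒ phys 0x2E0D3  [4 reads]

Access #0 PA: 0x259A7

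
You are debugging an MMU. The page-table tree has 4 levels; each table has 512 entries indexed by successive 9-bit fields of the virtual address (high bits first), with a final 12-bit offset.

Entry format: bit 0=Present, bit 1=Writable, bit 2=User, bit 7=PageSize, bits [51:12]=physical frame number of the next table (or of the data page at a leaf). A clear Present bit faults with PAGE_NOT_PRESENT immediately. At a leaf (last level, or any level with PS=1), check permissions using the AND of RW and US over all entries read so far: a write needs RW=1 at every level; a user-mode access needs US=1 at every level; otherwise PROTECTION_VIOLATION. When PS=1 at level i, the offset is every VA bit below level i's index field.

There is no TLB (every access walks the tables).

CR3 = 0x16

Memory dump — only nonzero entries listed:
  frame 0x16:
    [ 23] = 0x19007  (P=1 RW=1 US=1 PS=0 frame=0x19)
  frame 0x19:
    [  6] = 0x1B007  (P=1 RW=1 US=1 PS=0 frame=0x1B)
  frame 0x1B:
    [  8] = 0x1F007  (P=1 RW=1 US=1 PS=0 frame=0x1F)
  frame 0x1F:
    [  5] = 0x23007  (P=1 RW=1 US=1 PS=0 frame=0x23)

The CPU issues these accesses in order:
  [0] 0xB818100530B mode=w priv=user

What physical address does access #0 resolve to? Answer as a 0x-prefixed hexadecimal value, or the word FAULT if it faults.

Per-access translation:
#0 VA=0xB818100530B (w,user):
  L0 @0x16[23] → 0x19007  P=1,RW=1,US=1,PS=0
  L1 @0x19[6] → 0x1B007  P=1,RW=1,US=1,PS=0
  L2 @0x1B[8] → 0x1F007  P=1,RW=1,US=1,PS=0
  L3 @0x1F[5] → 0x23007  P=1,RW=1,US=1,PS=0
  ✓ 0x2330B  — 4 lookups

Access #0 PA: 0x2330B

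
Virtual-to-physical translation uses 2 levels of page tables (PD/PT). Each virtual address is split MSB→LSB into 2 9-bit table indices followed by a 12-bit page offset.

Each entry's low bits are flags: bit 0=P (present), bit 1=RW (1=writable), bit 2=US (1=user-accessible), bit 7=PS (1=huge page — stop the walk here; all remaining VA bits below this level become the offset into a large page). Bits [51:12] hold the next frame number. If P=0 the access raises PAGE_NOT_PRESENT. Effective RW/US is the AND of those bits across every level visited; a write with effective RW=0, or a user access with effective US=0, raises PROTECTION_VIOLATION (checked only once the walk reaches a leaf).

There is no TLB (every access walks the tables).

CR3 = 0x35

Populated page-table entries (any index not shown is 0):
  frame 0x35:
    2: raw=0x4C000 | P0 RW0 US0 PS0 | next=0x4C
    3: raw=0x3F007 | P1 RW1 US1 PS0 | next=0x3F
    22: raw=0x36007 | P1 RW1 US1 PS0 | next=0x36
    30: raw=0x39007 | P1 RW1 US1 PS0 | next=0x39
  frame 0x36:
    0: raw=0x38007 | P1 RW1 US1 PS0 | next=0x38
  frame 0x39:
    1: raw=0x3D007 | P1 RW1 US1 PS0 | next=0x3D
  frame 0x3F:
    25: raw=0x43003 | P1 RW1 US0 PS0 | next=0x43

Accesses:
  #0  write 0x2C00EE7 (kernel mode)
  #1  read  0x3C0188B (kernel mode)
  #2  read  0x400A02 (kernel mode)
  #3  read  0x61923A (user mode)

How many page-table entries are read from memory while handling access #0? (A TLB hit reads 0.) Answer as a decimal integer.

Per-access translation:
#0 VA=0x2C00EE7 (w,kernel):
  [0] read 0x35 idx=22: raw=0x36007 flags P=1 W=1 U=1 S=0
  [1] read 0x36 idx=0: raw=0x38007 flags P=1 W=1 U=1 S=0
  ✓ 0x38EE7  — 2 lookups
#1 VA=0x3C0188B (r,kernel):
  [0] read 0x35 idx=30: raw=0x39007 flags P=1 W=1 U=1 S=0
  [1] read 0x39 idx=1: raw=0x3D007 flags P=1 W=1 U=1 S=0
  ✓ 0x3D88B  — 2 lookups
#2 VA=0x400A02 (r,kernel):
  [0] read 0x35 idx=2: raw=0x4C000 flags P=0 W=0 U=0 S=0
  ⇒ fault: PAGE_NOT_PRESENT  — 1 lookups
#3 VA=0x61923A (r,user):
  [0] read 0x35 idx=3: raw=0x3F007 flags P=1 W=1 U=1 S=0
  [1] read 0x3F idx=25: raw=0x43003 flags P=1 W=1 U=0 S=0
  ⇒ fault: PROTECTION_VIOLATION  — 2 lookups

Entries read for #0: 2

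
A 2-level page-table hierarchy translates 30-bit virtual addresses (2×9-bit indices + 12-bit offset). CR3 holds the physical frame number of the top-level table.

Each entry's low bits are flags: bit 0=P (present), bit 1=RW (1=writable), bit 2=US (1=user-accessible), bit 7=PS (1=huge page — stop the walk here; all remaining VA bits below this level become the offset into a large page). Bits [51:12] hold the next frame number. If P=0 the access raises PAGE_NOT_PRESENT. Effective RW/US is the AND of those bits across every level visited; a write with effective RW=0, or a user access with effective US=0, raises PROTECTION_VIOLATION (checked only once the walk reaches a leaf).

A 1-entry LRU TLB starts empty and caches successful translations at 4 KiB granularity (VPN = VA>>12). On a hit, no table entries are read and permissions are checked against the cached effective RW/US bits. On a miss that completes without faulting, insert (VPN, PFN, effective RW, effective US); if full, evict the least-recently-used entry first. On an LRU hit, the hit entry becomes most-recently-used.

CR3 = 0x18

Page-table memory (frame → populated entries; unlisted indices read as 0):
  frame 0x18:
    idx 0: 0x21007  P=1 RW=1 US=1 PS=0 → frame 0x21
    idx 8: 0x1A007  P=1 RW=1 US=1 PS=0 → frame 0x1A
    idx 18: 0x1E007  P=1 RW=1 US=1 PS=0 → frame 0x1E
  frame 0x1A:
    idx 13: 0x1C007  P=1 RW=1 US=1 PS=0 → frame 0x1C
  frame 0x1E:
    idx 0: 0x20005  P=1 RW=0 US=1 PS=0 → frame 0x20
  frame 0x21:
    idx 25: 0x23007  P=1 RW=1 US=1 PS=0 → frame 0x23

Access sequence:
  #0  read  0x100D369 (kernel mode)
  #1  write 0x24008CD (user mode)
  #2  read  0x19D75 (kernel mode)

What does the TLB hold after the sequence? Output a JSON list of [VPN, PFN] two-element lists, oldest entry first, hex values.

Per-access translation:
#0 VA=0x100D369 (r,kernel):
  L0: frame=0x18 idx=8 entry=0x1A007 [P=1 RW=1 US=1 PS=0]
  L1: frame=0x1A idx=13 entry=0x1C007 [P=1 RW=1 US=1 PS=0]
  ⇒ phys 0x1C369  [2 reads]
#1 VA=0x24008CD (w,user):
  L0: frame=0x18 idx=18 entry=0x1E007 [P=1 RW=1 US=1 PS=0]
  L1: frame=0x1E idx=0 entry=0x20005 [P=1 RW=0 US=1 PS=0]
  ⇒ fault: PROTECTION_VIOLATION  — 2 lookups
#2 VA=0x19D75 (r,kernel):
  L0: frame=0x18 idx=0 entry=0x21007 [P=1 RW=1 US=1 PS=0]
  L1: frame=0x21 idx=25 entry=0x23007 [P=1 RW=1 US=1 PS=0]
  ⇒ phys 0x23D75  [2 reads]

TLB: [["0x19", "0x23"]]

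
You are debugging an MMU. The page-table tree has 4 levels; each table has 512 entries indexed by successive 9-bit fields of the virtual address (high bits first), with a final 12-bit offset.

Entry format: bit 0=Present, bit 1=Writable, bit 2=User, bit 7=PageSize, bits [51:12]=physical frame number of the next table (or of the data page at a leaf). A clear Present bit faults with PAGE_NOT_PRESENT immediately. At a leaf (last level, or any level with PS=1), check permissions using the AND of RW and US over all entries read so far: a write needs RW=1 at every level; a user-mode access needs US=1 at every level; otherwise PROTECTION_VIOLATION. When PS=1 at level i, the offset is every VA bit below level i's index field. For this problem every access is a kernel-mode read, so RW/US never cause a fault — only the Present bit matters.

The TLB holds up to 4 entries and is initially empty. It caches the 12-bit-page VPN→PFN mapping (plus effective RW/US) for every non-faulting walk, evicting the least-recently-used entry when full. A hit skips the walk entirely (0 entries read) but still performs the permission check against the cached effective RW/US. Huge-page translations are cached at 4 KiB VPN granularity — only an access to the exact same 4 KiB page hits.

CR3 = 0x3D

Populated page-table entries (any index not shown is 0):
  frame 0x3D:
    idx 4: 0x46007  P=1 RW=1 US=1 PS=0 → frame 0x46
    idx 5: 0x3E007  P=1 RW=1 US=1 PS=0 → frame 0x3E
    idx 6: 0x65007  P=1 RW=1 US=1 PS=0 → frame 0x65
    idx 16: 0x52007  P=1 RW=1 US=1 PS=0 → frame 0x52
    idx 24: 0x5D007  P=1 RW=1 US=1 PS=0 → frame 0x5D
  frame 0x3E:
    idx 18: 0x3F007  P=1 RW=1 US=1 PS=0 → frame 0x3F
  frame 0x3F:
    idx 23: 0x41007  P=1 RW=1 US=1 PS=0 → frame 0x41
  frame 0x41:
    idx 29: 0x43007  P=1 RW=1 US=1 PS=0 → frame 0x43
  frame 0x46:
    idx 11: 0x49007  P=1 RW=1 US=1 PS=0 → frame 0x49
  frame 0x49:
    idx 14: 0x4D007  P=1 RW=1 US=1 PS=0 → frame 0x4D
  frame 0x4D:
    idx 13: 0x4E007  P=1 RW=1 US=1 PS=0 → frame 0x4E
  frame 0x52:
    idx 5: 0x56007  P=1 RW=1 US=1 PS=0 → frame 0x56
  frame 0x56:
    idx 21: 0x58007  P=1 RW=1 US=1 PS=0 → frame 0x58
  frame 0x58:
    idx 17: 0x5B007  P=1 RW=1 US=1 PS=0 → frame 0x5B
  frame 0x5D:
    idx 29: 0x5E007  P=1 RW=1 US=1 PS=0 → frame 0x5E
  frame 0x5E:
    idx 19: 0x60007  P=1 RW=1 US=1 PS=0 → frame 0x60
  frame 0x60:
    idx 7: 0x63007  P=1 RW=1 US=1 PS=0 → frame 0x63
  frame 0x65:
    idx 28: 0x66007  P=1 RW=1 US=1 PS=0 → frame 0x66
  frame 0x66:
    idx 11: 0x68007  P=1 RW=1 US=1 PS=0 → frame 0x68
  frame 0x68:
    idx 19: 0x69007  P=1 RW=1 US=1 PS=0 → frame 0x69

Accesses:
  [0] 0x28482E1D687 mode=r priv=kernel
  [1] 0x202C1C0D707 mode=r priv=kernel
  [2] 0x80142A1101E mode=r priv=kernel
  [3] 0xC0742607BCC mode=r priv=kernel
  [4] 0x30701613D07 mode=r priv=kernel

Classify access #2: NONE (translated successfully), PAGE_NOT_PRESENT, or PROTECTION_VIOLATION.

Per-access translation:
#0 VA=0x28482E1D687 (r,kernel):
  lvl0: tbl 0x3D, slot 5 ⇒ 0x3E007 (P1/RW1/US1/PS0)
  lvl1: tbl 0x3E, slot 18 ⇒ 0x3F007 (P1/RW1/US1/PS0)
  lvl2: tbl 0x3F, slot 23 ⇒ 0x41007 (P1/RW1/US1/PS0)
  lvl3: tbl 0x41, slot 29 ⇒ 0x43007 (P1/RW1/US1/PS0)
  → PA=0x43687  (4 entries read)
#1 VA=0x202C1C0D707 (r,kernel):
  lvl0: tbl 0x3D, slot 4 ⇒ 0x46007 (P1/RW1/US1/PS0)
  lvl1: tbl 0x46, slot 11 ⇒ 0x49007 (P1/RW1/US1/PS0)
  lvl2: tbl 0x49, slot 14 ⇒ 0x4D007 (P1/RW1/US1/PS0)
  lvl3: tbl 0x4D, slot 13 ⇒ 0x4E007 (P1/RW1/US1/PS0)
  → PA=0x4E707  (4 entries read)
#2 VA=0x80142A1101E (r,kernel):
  lvl0: tbl 0x3D, slot 16 ⇒ 0x52007 (P1/RW1/US1/PS0)
  lvl1: tbl 0x52, slot 5 ⇒ 0x56007 (P1/RW1/US1/PS0)
  lvl2: tbl 0x56, slot 21 ⇒ 0x58007 (P1/RW1/US1/PS0)
  lvl3: tbl 0x58, slot 17 ⇒ 0x5B007 (P1/RW1/US1/PS0)
  → PA=0x5B01E  (4 entries read)
#3 VA=0xC0742607BCC (r,kernel):
  lvl0: tbl 0x3D, slot 24 ⇒ 0x5D007 (P1/RW1/US1/PS0)
  lvl1: tbl 0x5D, slot 29 ⇒ 0x5E007 (P1/RW1/US1/PS0)
  lvl2: tbl 0x5E, slot 19 ⇒ 0x60007 (P1/RW1/US1/PS0)
  lvl3: tbl 0x60, slot 7 ⇒ 0x63007 (P1/RW1/US1/PS0)
  → PA=0x63BCC  (4 entries read)
#4 VA=0x30701613D07 (r,kernel):
  lvl0: tbl 0x3D, slot 6 ⇒ 0x65007 (P1/RW1/US1/PS0)
  lvl1: tbl 0x65, slot 28 ⇒ 0x66007 (P1/RW1/US1/PS0)
  lvl2: tbl 0x66, slot 11 ⇒ 0x68007 (P1/RW1/US1/PS0)
  lvl3: tbl 0x68, slot 19 ⇒ 0x69007 (P1/RW1/US1/PS0)
  → PA=0x69D07  (4 entries read)

Access #2 fault: NONE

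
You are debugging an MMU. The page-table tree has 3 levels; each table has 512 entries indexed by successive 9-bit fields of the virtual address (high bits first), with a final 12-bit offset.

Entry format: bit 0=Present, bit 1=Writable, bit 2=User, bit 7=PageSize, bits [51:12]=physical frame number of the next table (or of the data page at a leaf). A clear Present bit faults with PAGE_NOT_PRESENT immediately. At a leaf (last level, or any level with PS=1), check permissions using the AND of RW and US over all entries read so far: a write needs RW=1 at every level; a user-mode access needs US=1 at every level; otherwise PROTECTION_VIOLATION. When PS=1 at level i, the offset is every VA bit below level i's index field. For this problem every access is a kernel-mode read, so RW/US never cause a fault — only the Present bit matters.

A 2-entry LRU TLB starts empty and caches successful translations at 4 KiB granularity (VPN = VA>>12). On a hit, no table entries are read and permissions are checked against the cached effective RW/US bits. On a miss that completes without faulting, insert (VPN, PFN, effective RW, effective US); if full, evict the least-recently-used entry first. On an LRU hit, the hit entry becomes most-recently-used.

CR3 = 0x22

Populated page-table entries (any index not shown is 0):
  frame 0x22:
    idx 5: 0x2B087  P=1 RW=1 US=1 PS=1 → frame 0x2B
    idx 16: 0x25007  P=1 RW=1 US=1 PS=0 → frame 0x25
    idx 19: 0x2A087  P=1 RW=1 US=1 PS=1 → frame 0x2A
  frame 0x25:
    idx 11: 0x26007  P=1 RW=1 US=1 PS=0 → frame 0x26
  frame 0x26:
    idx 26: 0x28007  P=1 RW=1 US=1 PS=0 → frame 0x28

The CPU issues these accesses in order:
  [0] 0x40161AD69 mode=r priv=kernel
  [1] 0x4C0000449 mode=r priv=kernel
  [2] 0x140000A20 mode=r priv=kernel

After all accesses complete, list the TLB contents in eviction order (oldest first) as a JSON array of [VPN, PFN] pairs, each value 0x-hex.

Per-access translation:
#0 VA=0x40161AD69 (r,kernel):
  [0] read 0x22 idx=16: raw=0x25007 flags P=1 W=1 U=1 S=0
  [1] read 0x25 idx=11: raw=0x26007 flags P=1 W=1 U=1 S=0
  [2] read 0x26 idx=26: raw=0x28007 flags P=1 W=1 U=1 S=0
  ✓ 0x28D69  — 3 lookups
#1 VA=0x4C0000449 (r,kernel):
  [0] read 0x22 idx=19: raw=0x2A087 flags P=1 W=1 U=1 S=1
  ✓ 0x2A449 (huge @L0)  — 1 lookups
#2 VA=0x140000A20 (r,kernel):
  [0] read 0x22 idx=5: raw=0x2B087 flags P=1 W=1 U=1 S=1
  ✓ 0x2BA20 (huge @L0)  — 1 lookups

TLB: [["0x4C0000", "0x2A"], ["0x140000", "0x2B"]]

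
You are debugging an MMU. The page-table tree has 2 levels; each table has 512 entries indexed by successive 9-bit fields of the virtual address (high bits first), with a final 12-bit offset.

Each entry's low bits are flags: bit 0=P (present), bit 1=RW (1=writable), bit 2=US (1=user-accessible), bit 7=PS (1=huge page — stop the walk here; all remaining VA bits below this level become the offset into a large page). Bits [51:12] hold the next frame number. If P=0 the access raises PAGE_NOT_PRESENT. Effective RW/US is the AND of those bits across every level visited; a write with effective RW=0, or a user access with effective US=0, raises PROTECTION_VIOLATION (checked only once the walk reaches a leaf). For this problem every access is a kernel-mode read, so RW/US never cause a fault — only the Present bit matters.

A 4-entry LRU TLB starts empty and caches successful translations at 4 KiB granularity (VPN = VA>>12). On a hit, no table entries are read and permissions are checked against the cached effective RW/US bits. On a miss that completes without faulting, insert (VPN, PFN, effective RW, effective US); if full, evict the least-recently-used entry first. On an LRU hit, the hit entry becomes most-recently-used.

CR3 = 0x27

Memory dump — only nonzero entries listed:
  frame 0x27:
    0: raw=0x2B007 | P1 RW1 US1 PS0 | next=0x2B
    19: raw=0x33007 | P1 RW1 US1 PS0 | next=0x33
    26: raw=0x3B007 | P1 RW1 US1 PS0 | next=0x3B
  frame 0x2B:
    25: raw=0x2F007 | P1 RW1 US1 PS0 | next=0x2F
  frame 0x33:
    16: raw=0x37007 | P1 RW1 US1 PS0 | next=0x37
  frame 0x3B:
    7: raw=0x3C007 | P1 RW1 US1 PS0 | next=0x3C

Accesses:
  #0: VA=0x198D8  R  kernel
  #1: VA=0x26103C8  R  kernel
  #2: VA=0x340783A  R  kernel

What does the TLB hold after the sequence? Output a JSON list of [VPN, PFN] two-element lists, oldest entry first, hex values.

Walk each access:
#0 VA=0x198D8 (r,kernel):
  L0: frame=0x27 idx=0 entry=0x2B007 [P=1 RW=1 US=1 PS=0]
  L1: frame=0x2B idx=25 entry=0x2F007 [P=1 RW=1 US=1 PS=0]
  ✓ 0x2F8D8  — 2 lookups
#1 VA=0x26103C8 (r,kernel):
  L0: frame=0x27 idx=19 entry=0x33007 [P=1 RW=1 US=1 PS=0]
  L1: frame=0x33 idx=16 entry=0x37007 [P=1 RW=1 US=1 PS=0]
  ✓ 0x373C8  — 2 lookups
#2 VA=0x340783A (r,kernel):
  L0: frame=0x27 idx=26 entry=0x3B007 [P=1 RW=1 US=1 PS=0]
  L1: frame=0x3B idx=7 entry=0x3C007 [P=1 RW=1 US=1 PS=0]
  ✓ 0x3C83A  — 2 lookups

TLB: [["0x19", "0x2F"], ["0x2610", "0x37"], ["0x3407", "0x3C"]]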